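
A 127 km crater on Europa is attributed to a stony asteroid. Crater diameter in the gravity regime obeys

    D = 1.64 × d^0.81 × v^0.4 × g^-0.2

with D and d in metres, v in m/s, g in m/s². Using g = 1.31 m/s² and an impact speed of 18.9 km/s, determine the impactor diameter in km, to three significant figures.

Rearranging for d: d = [D / (1.64 · 18900^0.4 · 1.31^-0.2)]^(1/0.81).
D = 127000 m.
18900^0.4 = 51.36
1.31^-0.2 = 0.9474
Denominator = 1.64 × 51.36 × 0.9474 = 79.80
D / 79.80 = 127000 / 79.80 = 1591
d = 1591^(1/0.81) = 1591^1.2346 = 8970 m

d ≈ 8.97 km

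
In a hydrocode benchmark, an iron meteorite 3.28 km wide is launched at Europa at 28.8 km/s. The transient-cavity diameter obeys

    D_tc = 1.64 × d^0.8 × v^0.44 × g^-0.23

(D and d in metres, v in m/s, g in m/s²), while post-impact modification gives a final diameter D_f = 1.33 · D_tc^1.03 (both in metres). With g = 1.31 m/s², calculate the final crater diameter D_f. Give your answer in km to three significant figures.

In SI: d = 3280 m, v = 28800 m/s.
d^0.8 = 3280^0.8 = 649.7
v^0.44 = 28800^0.44 = 91.65
g^-0.23 = 1.31^-0.23 = 0.9398
D_tc = 1.64 × 649.7 × 91.65 × 0.9398 = 91780 m
D_f = 1.33 × (91780)^1.03 = 1.720 × 10^5 m
     = 172.0 km

D_f ≈ 172 km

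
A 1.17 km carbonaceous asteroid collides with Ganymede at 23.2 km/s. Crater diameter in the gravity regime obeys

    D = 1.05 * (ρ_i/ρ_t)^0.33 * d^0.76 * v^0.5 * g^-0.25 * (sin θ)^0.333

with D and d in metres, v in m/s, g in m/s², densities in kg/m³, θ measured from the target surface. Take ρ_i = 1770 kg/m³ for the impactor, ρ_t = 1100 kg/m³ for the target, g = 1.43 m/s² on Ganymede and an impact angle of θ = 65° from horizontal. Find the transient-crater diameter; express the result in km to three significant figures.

In SI units: d = 1170 m, v = 23200 m/s.
(ρ_i/ρ_t)^0.33 = (1770/1100)^0.33 = 1.170
d^0.76 = 1170^0.76 = 214.7
v^0.5 = 23200^0.5 = 152.3
g^-0.25 = 1.43^-0.25 = 0.9145
(sin 65°)^0.333 = 0.9063^0.333 = 0.9678
D = 1.05 × 1.170 × 214.7 × 152.3 × 0.9145 × 0.9678 = 35553 m
   = 35.55 km

D ≈ 35.6 km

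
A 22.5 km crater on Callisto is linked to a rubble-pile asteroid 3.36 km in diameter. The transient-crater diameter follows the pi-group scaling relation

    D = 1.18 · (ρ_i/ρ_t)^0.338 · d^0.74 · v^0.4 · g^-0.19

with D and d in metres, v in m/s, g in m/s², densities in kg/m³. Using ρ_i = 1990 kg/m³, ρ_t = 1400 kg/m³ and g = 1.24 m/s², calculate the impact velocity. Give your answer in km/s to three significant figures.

Rearranging for v: v = [D / (1.18 · (1990/1400)^0.338 · 3360^0.74 · 1.24^-0.19)]^(1/0.4).
D = 22500 m.
(1990/1400)^0.338 = 1.126
3360^0.74 = 406.9
1.24^-0.19 = 0.9600
Denominator = 1.18 × 1.126 × 406.9 × 0.9600 = 519.0
D / 519.0 = 22500 / 519.0 = 43.35
v = 43.35^(1/0.4) = 43.35^2.5 = 12373 m/s

v ≈ 12.4 km/s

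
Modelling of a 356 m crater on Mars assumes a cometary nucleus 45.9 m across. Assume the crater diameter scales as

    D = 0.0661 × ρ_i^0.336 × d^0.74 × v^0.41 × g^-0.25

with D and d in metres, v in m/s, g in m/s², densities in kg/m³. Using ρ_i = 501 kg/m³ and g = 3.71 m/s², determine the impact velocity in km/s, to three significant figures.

v ≈ 17.2 km/s

Rearranging for v: v = [D / (0.0661 · 501^0.336 · 45.9^0.74 · 3.71^-0.25)]^(1/0.41).
501^0.336 = 8.075
45.9^0.74 = 16.97
3.71^-0.25 = 0.7205
Denominator = 0.0661 × 8.075 × 16.97 × 0.7205 = 6.526
D / 6.526 = 356 / 6.526 = 54.55
v = 54.55^(1/0.41) = 54.55^2.439 = 17220 m/s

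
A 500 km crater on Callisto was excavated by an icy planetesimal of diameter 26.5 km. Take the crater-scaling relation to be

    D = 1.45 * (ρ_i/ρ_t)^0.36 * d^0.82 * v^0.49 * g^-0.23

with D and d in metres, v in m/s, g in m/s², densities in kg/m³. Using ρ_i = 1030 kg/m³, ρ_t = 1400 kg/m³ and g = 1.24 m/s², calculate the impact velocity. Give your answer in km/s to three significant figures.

Rearranging for v: v = [D / (1.45 · (1030/1400)^0.36 · 26500^0.82 · 1.24^-0.23)]^(1/0.49).
D = 500000 m.
(1030/1400)^0.36 = 0.8954
26500^0.82 = 4237
1.24^-0.23 = 0.9517
Denominator = 1.45 × 0.8954 × 4237 × 0.9517 = 5235
D / 5235 = 500000 / 5235 = 95.51
v = 95.51^(1/0.49) = 95.51^2.0408 = 10987 m/s

v ≈ 11.0 km/s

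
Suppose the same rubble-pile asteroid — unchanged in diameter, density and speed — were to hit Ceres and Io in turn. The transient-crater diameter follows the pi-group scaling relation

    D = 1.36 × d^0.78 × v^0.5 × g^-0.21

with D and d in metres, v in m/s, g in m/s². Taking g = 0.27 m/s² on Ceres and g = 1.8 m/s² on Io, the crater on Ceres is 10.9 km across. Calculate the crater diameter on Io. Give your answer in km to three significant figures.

All impactor-dependent factors cancel in the ratio, leaving D_Io/D_Ceres = (g_Io/g_Ceres)^-0.21.
(1.8/0.27)^-0.21 = 6.667^-0.21 = 0.6714
D_Io = 0.6714 × 10.9 km = 7.32 km

D ≈ 7.32 km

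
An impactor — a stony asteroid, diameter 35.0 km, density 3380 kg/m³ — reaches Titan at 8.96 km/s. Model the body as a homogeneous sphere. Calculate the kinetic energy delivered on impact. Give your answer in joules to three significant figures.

d = 35000 m; v = 8960 m/s.
Mass m = (π/6) ρ d³ = (π/6) × 3380 × (35000)³ = 7.588 × 10^16 kg
E = ½ m v² = 0.5 × 7.588 × 10^16 × (8960)² = 3.046 × 10^24 J

E ≈ 3.05 × 10^24 J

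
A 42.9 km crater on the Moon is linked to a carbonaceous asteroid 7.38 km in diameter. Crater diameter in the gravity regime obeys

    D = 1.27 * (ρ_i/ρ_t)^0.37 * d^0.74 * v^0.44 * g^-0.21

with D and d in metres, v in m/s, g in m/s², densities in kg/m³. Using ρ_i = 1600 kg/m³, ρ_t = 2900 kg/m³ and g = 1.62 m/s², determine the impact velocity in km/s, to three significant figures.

Rearranging for v: v = [D / (1.27 · (1600/2900)^0.37 · 7380^0.74 · 1.62^-0.21)]^(1/0.44).
D = 42900 m.
(1600/2900)^0.37 = 0.8025
7380^0.74 = 728.4
1.62^-0.21 = 0.9037
Denominator = 1.27 × 0.8025 × 728.4 × 0.9037 = 670.9
D / 670.9 = 42900 / 670.9 = 63.94
v = 63.94^(1/0.44) = 63.94^2.2727 = 12705 m/s

v ≈ 12.7 km/s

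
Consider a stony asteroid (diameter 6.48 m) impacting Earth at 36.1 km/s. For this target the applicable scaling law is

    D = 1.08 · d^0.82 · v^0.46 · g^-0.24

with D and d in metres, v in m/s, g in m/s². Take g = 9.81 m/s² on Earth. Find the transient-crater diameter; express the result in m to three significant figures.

In SI units: v = 36100 m/s.
d^0.82 = 6.48^0.82 = 4.629
v^0.46 = 36100^0.46 = 124.9
g^-0.24 = 9.81^-0.24 = 0.5781
D = 1.08 × 4.629 × 124.9 × 0.5781 = 361.0 m

D ≈ 361 m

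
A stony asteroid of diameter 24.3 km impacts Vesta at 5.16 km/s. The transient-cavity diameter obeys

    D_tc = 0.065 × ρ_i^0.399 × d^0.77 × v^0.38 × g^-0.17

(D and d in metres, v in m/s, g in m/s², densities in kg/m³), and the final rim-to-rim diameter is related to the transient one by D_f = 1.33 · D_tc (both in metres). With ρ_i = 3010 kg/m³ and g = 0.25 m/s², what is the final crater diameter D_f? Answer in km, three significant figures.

D_f ≈ 164 km

In SI: d = 24300 m, v = 5160 m/s.
ρ_i^0.399 = 3010^0.399 = 24.43
d^0.77 = 24300^0.77 = 2382
v^0.38 = 5160^0.38 = 25.75
g^-0.17 = 0.25^-0.17 = 1.266
D_tc = 0.065 × 24.43 × 2382 × 25.75 × 1.266 = 1.233 × 10^5 m
D_f = 1.33 × 1.233 × 10^5 = 1.640 × 10^5 m
     = 164.0 km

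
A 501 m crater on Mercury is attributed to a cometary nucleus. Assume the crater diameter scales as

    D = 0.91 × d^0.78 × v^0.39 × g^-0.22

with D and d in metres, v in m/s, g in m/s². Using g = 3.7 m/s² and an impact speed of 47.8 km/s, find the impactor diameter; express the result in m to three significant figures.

Rearranging for d: d = [D / (0.91 · 47800^0.39 · 3.7^-0.22)]^(1/0.78).
47800^0.39 = 66.83
3.7^-0.22 = 0.7499
Denominator = 0.91 × 66.83 × 0.7499 = 45.61
D / 45.61 = 501 / 45.61 = 10.98
d = 10.98^(1/0.78) = 10.98^1.2821 = 21.59 m

d ≈ 21.6 m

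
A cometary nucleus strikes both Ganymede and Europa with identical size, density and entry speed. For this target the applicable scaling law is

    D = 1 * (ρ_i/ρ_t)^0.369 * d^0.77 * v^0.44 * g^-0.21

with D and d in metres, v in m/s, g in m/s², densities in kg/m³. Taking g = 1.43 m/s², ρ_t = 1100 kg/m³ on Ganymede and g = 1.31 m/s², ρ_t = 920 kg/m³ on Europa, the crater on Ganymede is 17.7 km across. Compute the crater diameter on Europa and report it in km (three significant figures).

D ≈ 19.3 km

The impactor-only factors (d, v, ρ_i) cancel in the ratio, leaving D_Europa/D_Ganymede = (g_Europa/g_Ganymede)^-0.21 · (ρ_t,Ganymede/ρ_t,Europa)^0.369.
(1.31/1.43)^-0.21 = 0.9161^-0.21 = 1.019
(1100/920)^0.369 = 1.196^0.369 = 1.068
Ratio = 1.019 × 1.068 = 1.088
D_Europa = 1.088 × 17.7 km = 19.3 km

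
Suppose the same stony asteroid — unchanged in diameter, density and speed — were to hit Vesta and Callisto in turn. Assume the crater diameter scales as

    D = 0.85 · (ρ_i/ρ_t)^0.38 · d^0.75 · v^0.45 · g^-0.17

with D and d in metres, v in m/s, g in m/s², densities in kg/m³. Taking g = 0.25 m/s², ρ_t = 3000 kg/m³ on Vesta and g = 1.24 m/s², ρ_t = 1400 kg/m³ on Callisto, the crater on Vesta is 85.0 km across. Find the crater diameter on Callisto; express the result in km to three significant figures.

The impactor-only factors (d, v, ρ_i) cancel in the ratio, leaving D_Callisto/D_Vesta = (g_Callisto/g_Vesta)^-0.17 · (ρ_t,Vesta/ρ_t,Callisto)^0.38.
(1.24/0.25)^-0.17 = 4.960^-0.17 = 0.7617
(3000/1400)^0.38 = 2.143^0.38 = 1.336
Ratio = 0.7617 × 1.336 = 1.018
D_Callisto = 1.018 × 85.0 km = 86.5 km

D ≈ 86.5 km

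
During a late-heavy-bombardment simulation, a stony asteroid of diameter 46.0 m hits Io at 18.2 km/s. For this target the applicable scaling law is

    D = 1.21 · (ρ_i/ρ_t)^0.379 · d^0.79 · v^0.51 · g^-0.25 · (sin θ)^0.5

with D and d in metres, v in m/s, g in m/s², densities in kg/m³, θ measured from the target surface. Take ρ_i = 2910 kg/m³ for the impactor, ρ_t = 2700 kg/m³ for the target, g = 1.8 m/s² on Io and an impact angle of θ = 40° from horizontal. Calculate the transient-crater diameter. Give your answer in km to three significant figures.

D ≈ 2.64 km

In SI units: v = 18200 m/s.
(ρ_i/ρ_t)^0.379 = (2910/2700)^0.379 = 1.029
d^0.79 = 46^0.79 = 20.59
v^0.51 = 18200^0.51 = 148.8
g^-0.25 = 1.8^-0.25 = 0.8633
(sin 40°)^0.5 = 0.6428^0.5 = 0.8017
D = 1.21 × 1.029 × 20.59 × 148.8 × 0.8633 × 0.8017 = 2640 m
   = 2.640 km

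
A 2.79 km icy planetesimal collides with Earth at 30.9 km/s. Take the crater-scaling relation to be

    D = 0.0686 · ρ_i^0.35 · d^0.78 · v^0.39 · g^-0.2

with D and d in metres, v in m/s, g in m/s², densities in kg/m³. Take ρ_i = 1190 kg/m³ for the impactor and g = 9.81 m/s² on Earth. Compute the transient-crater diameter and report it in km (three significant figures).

In SI units: d = 2790 m, v = 30900 m/s.
ρ_i^0.35 = 1190^0.35 = 11.92
d^0.78 = 2790^0.78 = 487.0
v^0.39 = 30900^0.39 = 56.37
g^-0.2 = 9.81^-0.2 = 0.6334
D = 0.0686 × 11.92 × 487.0 × 56.37 × 0.6334 = 14219 m
   = 14.22 km

D ≈ 14.2 km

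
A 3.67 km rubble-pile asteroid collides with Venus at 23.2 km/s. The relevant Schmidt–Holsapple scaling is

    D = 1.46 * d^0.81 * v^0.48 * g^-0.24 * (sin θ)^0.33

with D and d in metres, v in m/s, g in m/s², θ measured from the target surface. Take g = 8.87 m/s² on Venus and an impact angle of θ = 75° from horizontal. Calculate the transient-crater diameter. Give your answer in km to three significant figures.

D ≈ 82.2 km

In SI units: d = 3670 m, v = 23200 m/s.
d^0.81 = 3670^0.81 = 771.6
v^0.48 = 23200^0.48 = 124.6
g^-0.24 = 8.87^-0.24 = 0.5922
(sin 75°)^0.33 = 0.9659^0.33 = 0.9886
D = 1.46 × 771.6 × 124.6 × 0.5922 × 0.9886 = 82177 m
   = 82.18 km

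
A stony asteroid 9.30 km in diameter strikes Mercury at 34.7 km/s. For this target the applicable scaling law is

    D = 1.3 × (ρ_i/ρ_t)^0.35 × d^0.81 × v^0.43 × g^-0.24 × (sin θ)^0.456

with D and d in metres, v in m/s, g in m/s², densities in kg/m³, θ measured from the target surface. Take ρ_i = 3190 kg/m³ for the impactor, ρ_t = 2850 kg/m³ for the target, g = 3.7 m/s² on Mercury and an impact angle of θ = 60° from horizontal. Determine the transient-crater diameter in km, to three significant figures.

D ≈ 136 km

In SI units: d = 9300 m, v = 34700 m/s.
(ρ_i/ρ_t)^0.35 = (3190/2850)^0.35 = 1.040
d^0.81 = 9300^0.81 = 1639
v^0.43 = 34700^0.43 = 89.61
g^-0.24 = 3.7^-0.24 = 0.7305
(sin 60°)^0.456 = 0.8660^0.456 = 0.9365
D = 1.3 × 1.040 × 1639 × 89.61 × 0.7305 × 0.9365 = 1.358 × 10^5 m
   = 135.8 km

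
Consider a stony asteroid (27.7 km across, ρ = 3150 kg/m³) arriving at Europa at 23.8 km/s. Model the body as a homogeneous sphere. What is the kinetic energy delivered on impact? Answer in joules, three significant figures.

d = 27700 m; v = 23800 m/s.
Mass m = (π/6) ρ d³ = (π/6) × 3150 × (27700)³ = 3.505 × 10^16 kg
E = ½ m v² = 0.5 × 3.505 × 10^16 × (23800)² = 9.927 × 10^24 J

E ≈ 9.93 × 10^24 J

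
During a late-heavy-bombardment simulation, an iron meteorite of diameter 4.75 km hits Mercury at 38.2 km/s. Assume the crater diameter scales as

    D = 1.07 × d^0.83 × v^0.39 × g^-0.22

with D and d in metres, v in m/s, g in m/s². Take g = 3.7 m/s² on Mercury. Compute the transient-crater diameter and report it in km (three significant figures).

D ≈ 55.3 km

In SI units: d = 4750 m, v = 38200 m/s.
d^0.83 = 4750^0.83 = 1126
v^0.39 = 38200^0.39 = 61.24
g^-0.22 = 3.7^-0.22 = 0.7499
D = 1.07 × 1126 × 61.24 × 0.7499 = 55330 m
   = 55.33 km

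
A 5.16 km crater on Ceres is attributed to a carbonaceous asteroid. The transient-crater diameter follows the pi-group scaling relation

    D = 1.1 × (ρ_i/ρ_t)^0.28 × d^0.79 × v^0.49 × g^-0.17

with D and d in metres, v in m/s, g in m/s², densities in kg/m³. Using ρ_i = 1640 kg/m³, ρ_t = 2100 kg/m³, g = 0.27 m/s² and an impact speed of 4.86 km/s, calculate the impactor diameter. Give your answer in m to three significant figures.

Rearranging for d: d = [D / (1.1 · (1640/2100)^0.28 · 4860^0.49 · 0.27^-0.17)]^(1/0.79).
D = 5160 m.
(1640/2100)^0.28 = 0.9331
4860^0.49 = 64.04
0.27^-0.17 = 1.249
Denominator = 1.1 × 0.9331 × 64.04 × 1.249 = 82.10
D / 82.10 = 5160 / 82.10 = 62.85
d = 62.85^(1/0.79) = 62.85^1.2658 = 188.9 m

d ≈ 189 m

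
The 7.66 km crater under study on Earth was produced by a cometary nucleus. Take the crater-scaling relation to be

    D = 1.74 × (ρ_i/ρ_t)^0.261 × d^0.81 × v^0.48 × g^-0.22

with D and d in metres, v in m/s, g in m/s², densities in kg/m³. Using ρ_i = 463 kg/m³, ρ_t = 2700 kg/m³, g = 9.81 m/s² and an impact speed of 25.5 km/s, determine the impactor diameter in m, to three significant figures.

Rearranging for d: d = [D / (1.74 · (463/2700)^0.261 · 25500^0.48 · 9.81^-0.22)]^(1/0.81).
D = 7660 m.
(463/2700)^0.261 = 0.6311
25500^0.48 = 130.4
9.81^-0.22 = 0.6051
Denominator = 1.74 × 0.6311 × 130.4 × 0.6051 = 86.65
D / 86.65 = 7660 / 86.65 = 88.40
d = 88.40^(1/0.81) = 88.40^1.2346 = 253.0 m

d ≈ 253 m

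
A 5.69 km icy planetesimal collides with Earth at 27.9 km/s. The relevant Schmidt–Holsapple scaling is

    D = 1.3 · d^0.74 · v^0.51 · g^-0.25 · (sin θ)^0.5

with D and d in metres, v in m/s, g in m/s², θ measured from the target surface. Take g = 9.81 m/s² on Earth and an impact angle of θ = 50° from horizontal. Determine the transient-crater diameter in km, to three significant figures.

D ≈ 71.5 km

In SI units: d = 5690 m, v = 27900 m/s.
d^0.74 = 5690^0.74 = 600.9
v^0.51 = 27900^0.51 = 185.0
g^-0.25 = 9.81^-0.25 = 0.5650
(sin 50°)^0.5 = 0.7660^0.5 = 0.8752
D = 1.3 × 600.9 × 185.0 × 0.5650 × 0.8752 = 71462 m
   = 71.46 km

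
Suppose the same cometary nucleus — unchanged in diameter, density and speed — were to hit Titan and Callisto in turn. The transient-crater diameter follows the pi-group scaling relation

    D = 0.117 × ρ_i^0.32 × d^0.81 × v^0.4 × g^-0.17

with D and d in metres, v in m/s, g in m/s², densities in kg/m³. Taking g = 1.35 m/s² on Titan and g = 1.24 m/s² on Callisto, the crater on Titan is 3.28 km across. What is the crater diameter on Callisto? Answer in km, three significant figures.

All impactor-dependent factors cancel in the ratio, leaving D_Callisto/D_Titan = (g_Callisto/g_Titan)^-0.17.
(1.24/1.35)^-0.17 = 0.9185^-0.17 = 1.015
D_Callisto = 1.015 × 3.28 km = 3.33 km

D ≈ 3.33 km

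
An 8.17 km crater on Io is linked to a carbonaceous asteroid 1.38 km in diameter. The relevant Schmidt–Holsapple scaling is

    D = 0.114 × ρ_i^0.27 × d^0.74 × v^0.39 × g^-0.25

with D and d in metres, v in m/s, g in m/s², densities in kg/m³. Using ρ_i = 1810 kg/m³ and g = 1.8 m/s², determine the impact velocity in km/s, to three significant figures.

Rearranging for v: v = [D / (0.114 · 1810^0.27 · 1380^0.74 · 1.8^-0.25)]^(1/0.39).
D = 8170 m.
1810^0.27 = 7.578
1380^0.74 = 210.6
1.8^-0.25 = 0.8633
Denominator = 0.114 × 7.578 × 210.6 × 0.8633 = 157.1
D / 157.1 = 8170 / 157.1 = 52.01
v = 52.01^(1/0.39) = 52.01^2.5641 = 25131 m/s

v ≈ 25.1 km/s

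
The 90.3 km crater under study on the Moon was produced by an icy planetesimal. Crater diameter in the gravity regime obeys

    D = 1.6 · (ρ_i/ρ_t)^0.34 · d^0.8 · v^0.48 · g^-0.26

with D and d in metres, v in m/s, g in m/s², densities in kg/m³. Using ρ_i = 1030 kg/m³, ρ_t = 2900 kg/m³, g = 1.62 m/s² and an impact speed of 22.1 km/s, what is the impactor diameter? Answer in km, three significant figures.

Rearranging for d: d = [D / (1.6 · (1030/2900)^0.34 · 22100^0.48 · 1.62^-0.26)]^(1/0.8).
D = 90300 m.
(1030/2900)^0.34 = 0.7033
22100^0.48 = 121.7
1.62^-0.26 = 0.8821
Denominator = 1.6 × 0.7033 × 121.7 × 0.8821 = 120.8
D / 120.8 = 90300 / 120.8 = 747.5
d = 747.5^(1/0.8) = 747.5^1.25 = 3909 m

d ≈ 3.91 km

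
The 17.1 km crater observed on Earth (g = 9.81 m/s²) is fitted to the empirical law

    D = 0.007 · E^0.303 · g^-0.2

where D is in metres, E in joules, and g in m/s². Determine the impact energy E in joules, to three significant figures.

E ≈ 5.45 × 10^21 J

Rearranging: E = [D / (0.007 · g^-0.2)]^(1/0.303).
D = 17100 m.
g^-0.2 = 9.81^-0.2 = 0.6334
D / (0.007 × 0.6334) = 17100 / (4.434 × 10^-3) = 3.857 × 10^6
E = (3.857 × 10^6)^3.3003 = 5.453 × 10^21 J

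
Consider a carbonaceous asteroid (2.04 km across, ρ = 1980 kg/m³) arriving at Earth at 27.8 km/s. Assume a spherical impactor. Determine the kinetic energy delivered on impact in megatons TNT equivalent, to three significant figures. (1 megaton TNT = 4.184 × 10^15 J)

E ≈ 8.13 × 10^5 Mt TNT

d = 2040 m; v = 27800 m/s.
Mass m = (π/6) ρ d³ = (π/6) × 1980 × (2040)³ = 8.801 × 10^12 kg
E = ½ m v² = 0.5 × 8.801 × 10^12 × (27800)² = 3.401 × 10^21 J
   = 3.401 × 10^21 / 4.184×10^15 = 8.129 × 10^5 Mt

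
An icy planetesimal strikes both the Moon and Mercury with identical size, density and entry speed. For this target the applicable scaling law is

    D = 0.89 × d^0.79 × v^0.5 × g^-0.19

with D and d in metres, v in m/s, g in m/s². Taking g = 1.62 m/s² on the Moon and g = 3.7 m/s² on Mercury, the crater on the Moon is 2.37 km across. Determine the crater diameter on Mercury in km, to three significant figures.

All impactor-dependent factors cancel in the ratio, leaving D_Mercury/D_Moon = (g_Mercury/g_Moon)^-0.19.
(3.7/1.62)^-0.19 = 2.284^-0.19 = 0.8548
D_Mercury = 0.8548 × 2.37 km = 2.03 km

D ≈ 2.03 km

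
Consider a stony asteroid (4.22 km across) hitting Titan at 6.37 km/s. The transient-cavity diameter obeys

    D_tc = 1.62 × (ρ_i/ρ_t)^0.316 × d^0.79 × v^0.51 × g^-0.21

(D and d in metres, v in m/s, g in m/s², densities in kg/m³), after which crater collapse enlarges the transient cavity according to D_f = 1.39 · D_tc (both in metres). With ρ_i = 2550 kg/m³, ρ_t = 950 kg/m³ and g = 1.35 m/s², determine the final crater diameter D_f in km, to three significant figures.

In SI: d = 4220 m, v = 6370 m/s.
(ρ_i/ρ_t)^0.316 = (2550/950)^0.316 = 1.366
d^0.79 = 4220^0.79 = 731.1
v^0.51 = 6370^0.51 = 87.12
g^-0.21 = 1.35^-0.21 = 0.9389
D_tc = 1.62 × 1.366 × 731.1 × 87.12 × 0.9389 = 1.323 × 10^5 m
D_f = 1.39 × 1.323 × 10^5 = 1.839 × 10^5 m
     = 183.9 km

D_f ≈ 184 km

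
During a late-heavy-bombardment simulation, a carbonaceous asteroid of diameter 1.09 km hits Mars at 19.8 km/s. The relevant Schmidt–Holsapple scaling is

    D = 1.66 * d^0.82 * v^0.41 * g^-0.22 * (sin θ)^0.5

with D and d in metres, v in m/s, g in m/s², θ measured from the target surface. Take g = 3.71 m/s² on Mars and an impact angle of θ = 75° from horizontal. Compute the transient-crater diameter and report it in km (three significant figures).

In SI units: d = 1090 m, v = 19800 m/s.
d^0.82 = 1090^0.82 = 309.5
v^0.41 = 19800^0.41 = 57.76
g^-0.22 = 3.71^-0.22 = 0.7494
(sin 75°)^0.5 = 0.9659^0.5 = 0.9828
D = 1.66 × 309.5 × 57.76 × 0.7494 × 0.9828 = 21856 m
   = 21.86 km

D ≈ 21.9 km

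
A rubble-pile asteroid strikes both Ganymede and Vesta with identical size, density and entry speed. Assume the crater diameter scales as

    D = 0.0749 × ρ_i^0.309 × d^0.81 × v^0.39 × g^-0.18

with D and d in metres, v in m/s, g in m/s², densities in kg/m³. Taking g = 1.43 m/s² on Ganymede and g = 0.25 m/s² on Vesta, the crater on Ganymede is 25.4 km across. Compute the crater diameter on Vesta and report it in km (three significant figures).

All impactor-dependent factors cancel in the ratio, leaving D_Vesta/D_Ganymede = (g_Vesta/g_Ganymede)^-0.18.
(0.25/1.43)^-0.18 = 0.1748^-0.18 = 1.369
D_Vesta = 1.369 × 25.4 km = 34.8 km

D ≈ 34.8 km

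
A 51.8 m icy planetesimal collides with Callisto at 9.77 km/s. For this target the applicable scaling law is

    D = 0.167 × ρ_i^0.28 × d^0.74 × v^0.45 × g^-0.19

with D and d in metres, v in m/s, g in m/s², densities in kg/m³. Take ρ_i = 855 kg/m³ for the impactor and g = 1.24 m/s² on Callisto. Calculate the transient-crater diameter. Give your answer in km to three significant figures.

D ≈ 1.23 km

In SI units: v = 9770 m/s.
ρ_i^0.28 = 855^0.28 = 6.621
d^0.74 = 51.8^0.74 = 18.56
v^0.45 = 9770^0.45 = 62.44
g^-0.19 = 1.24^-0.19 = 0.9600
D = 0.167 × 6.621 × 18.56 × 62.44 × 0.9600 = 1230 m
   = 1.230 km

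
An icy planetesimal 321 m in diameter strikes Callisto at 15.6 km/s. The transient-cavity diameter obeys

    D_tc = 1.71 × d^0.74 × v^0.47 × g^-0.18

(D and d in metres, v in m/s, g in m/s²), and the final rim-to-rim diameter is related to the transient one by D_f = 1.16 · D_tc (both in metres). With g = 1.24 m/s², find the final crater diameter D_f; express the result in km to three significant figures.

D_f ≈ 12.8 km

v = 15600 m/s.
d^0.74 = 321^0.74 = 71.58
v^0.47 = 15600^0.47 = 93.49
g^-0.18 = 1.24^-0.18 = 0.9620
D_tc = 1.71 × 71.58 × 93.49 × 0.9620 = 11010 m
D_f = 1.16 × 11010 = 12772 m
     = 12.77 km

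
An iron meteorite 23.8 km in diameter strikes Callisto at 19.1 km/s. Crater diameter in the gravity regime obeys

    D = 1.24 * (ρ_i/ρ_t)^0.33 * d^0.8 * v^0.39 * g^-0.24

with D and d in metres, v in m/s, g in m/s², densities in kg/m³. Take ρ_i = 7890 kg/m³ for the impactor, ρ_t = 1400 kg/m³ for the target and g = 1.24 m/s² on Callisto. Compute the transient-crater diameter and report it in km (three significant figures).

In SI units: d = 23800 m, v = 19100 m/s.
(ρ_i/ρ_t)^0.33 = (7890/1400)^0.33 = 1.769
d^0.8 = 23800^0.8 = 3171
v^0.39 = 19100^0.39 = 46.73
g^-0.24 = 1.24^-0.24 = 0.9497
D = 1.24 × 1.769 × 3171 × 46.73 × 0.9497 = 3.087 × 10^5 m
   = 308.7 km

D ≈ 309 km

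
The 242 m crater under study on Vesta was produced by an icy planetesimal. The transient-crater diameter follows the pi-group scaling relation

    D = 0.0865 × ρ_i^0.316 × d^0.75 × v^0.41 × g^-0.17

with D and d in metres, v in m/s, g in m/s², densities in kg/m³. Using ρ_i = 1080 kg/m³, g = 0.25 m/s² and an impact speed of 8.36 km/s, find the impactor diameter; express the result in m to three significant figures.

Rearranging for d: d = [D / (0.0865 · 1080^0.316 · 8360^0.41 · 0.25^-0.17)]^(1/0.75).
1080^0.316 = 9.090
8360^0.41 = 40.56
0.25^-0.17 = 1.266
Denominator = 0.0865 × 9.090 × 40.56 × 1.266 = 40.37
D / 40.37 = 242 / 40.37 = 5.995
d = 5.995^(1/0.75) = 5.995^1.3333 = 10.89 m

d ≈ 10.9 m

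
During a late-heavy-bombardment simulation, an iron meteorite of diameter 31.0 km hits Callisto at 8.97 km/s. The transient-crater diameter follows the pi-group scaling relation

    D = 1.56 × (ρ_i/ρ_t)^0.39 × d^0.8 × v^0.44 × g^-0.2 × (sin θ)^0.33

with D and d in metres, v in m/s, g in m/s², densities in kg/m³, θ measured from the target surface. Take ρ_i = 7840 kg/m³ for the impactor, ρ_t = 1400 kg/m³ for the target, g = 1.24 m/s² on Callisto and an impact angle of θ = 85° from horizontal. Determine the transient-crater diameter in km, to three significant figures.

In SI units: d = 31000 m, v = 8970 m/s.
(ρ_i/ρ_t)^0.39 = (7840/1400)^0.39 = 1.958
d^0.8 = 31000^0.8 = 3918
v^0.44 = 8970^0.44 = 54.86
g^-0.2 = 1.24^-0.2 = 0.9579
(sin 85°)^0.33 = 0.9962^0.33 = 0.9987
D = 1.56 × 1.958 × 3918 × 54.86 × 0.9579 × 0.9987 = 6.281 × 10^5 m
   = 628.1 km

D ≈ 628 km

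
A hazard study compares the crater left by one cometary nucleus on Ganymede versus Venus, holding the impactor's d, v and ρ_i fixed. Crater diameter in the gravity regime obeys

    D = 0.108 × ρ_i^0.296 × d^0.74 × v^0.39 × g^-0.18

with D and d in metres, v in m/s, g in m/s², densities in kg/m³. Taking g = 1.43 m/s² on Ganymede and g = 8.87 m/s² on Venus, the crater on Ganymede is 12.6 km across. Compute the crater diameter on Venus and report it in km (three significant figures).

D ≈ 9.07 km

All impactor-dependent factors cancel in the ratio, leaving D_Venus/D_Ganymede = (g_Venus/g_Ganymede)^-0.18.
(8.87/1.43)^-0.18 = 6.203^-0.18 = 0.7200
D_Venus = 0.7200 × 12.6 km = 9.07 km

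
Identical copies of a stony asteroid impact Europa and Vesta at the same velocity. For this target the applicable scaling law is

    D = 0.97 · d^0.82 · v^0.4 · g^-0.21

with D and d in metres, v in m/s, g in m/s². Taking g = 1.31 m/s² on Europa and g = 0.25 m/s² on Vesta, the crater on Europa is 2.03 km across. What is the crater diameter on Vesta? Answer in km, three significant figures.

D ≈ 2.87 km

All impactor-dependent factors cancel in the ratio, leaving D_Vesta/D_Europa = (g_Vesta/g_Europa)^-0.21.
(0.25/1.31)^-0.21 = 0.1908^-0.21 = 1.416
D_Vesta = 1.416 × 2.03 km = 2.87 km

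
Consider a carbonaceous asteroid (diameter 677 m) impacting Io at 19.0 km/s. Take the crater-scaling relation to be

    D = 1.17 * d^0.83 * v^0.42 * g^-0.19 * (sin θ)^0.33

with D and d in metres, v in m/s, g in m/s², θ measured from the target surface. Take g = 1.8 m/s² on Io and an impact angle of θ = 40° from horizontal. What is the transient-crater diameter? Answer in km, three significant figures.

D ≈ 12.7 km

In SI units: v = 19000 m/s.
d^0.83 = 677^0.83 = 223.6
v^0.42 = 19000^0.42 = 62.67
g^-0.19 = 1.8^-0.19 = 0.8943
(sin 40°)^0.33 = 0.6428^0.33 = 0.8643
D = 1.17 × 223.6 × 62.67 × 0.8943 × 0.8643 = 12673 m
   = 12.67 km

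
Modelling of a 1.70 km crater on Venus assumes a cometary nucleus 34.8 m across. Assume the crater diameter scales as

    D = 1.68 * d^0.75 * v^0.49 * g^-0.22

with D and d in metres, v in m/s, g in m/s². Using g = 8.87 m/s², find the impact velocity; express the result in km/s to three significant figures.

Rearranging for v: v = [D / (1.68 · 34.8^0.75 · 8.87^-0.22)]^(1/0.49).
D = 1700 m.
34.8^0.75 = 14.33
8.87^-0.22 = 0.6187
Denominator = 1.68 × 14.33 × 0.6187 = 14.89
D / 14.89 = 1700 / 14.89 = 114.2
v = 114.2^(1/0.49) = 114.2^2.0408 = 15823 m/s

v ≈ 15.8 km/s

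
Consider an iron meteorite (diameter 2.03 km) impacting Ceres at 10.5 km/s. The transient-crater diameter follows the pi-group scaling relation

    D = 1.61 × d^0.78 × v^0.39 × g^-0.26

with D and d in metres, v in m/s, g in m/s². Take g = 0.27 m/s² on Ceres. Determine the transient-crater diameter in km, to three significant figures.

D ≈ 31.8 km

In SI units: d = 2030 m, v = 10500 m/s.
d^0.78 = 2030^0.78 = 380.1
v^0.39 = 10500^0.39 = 37.01
g^-0.26 = 0.27^-0.26 = 1.406
D = 1.61 × 380.1 × 37.01 × 1.406 = 31844 m
   = 31.84 km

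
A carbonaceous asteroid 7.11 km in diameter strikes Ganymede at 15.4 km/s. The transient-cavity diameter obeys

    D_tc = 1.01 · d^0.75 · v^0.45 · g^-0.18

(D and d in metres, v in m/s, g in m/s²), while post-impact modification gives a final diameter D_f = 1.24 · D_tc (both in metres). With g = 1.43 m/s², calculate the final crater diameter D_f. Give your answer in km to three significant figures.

In SI: d = 7110 m, v = 15400 m/s.
d^0.75 = 7110^0.75 = 774.3
v^0.45 = 15400^0.45 = 76.63
g^-0.18 = 1.43^-0.18 = 0.9376
D_tc = 1.01 × 774.3 × 76.63 × 0.9376 = 56190 m
D_f = 1.24 × 56190 = 69676 m
     = 69.68 km

D_f ≈ 69.7 km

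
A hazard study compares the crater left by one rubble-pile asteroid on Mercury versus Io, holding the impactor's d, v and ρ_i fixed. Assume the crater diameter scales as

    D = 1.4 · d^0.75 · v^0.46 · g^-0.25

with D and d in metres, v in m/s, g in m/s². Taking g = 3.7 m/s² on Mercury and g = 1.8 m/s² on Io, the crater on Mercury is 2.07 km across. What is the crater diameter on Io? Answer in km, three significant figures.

D ≈ 2.48 km

All impactor-dependent factors cancel in the ratio, leaving D_Io/D_Mercury = (g_Io/g_Mercury)^-0.25.
(1.8/3.7)^-0.25 = 0.4865^-0.25 = 1.197
D_Io = 1.197 × 2.07 km = 2.48 km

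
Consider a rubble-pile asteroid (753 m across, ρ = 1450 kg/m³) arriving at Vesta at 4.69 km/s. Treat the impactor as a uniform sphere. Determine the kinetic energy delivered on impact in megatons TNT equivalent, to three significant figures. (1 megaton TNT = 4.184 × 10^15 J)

v = 4690 m/s.
Mass m = (π/6) ρ d³ = (π/6) × 1450 × (753)³ = 3.242 × 10^11 kg
E = ½ m v² = 0.5 × 3.242 × 10^11 × (4690)² = 3.566 × 10^18 J
   = 3.566 × 10^18 / 4.184×10^15 = 852.3 Mt

E ≈ 852 Mt TNT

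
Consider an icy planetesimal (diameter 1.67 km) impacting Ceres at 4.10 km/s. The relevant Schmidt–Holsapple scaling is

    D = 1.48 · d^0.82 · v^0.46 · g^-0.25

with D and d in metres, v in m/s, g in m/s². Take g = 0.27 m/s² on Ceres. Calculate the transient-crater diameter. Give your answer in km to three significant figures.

D ≈ 41.4 km

In SI units: d = 1670 m, v = 4100 m/s.
d^0.82 = 1670^0.82 = 439.2
v^0.46 = 4100^0.46 = 45.91
g^-0.25 = 0.27^-0.25 = 1.387
D = 1.48 × 439.2 × 45.91 × 1.387 = 41391 m
   = 41.39 km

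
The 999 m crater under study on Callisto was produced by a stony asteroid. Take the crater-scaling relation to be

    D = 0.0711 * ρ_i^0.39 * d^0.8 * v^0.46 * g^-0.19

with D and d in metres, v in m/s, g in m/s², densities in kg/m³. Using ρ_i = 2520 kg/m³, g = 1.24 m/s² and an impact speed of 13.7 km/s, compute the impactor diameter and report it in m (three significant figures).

Rearranging for d: d = [D / (0.0711 · 2520^0.39 · 13700^0.46 · 1.24^-0.19)]^(1/0.8).
2520^0.39 = 21.21
13700^0.46 = 79.96
1.24^-0.19 = 0.9600
Denominator = 0.0711 × 21.21 × 79.96 × 0.9600 = 115.8
D / 115.8 = 999 / 115.8 = 8.627
d = 8.627^(1/0.8) = 8.627^1.25 = 14.79 m

d ≈ 14.8 m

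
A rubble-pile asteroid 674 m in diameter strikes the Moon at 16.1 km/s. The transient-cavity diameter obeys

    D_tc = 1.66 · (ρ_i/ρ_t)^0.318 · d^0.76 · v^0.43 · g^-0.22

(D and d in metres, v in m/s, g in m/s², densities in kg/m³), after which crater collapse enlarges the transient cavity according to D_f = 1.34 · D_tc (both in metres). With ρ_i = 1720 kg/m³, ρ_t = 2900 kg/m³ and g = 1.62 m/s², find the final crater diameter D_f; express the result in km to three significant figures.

v = 16100 m/s.
(ρ_i/ρ_t)^0.318 = (1720/2900)^0.318 = 0.8469
d^0.76 = 674^0.76 = 141.2
v^0.43 = 16100^0.43 = 64.41
g^-0.22 = 1.62^-0.22 = 0.8993
D_tc = 1.66 × 0.8469 × 141.2 × 64.41 × 0.8993 = 11500 m
D_f = 1.34 × 11500 = 15410 m
     = 15.41 km

D_f ≈ 15.4 km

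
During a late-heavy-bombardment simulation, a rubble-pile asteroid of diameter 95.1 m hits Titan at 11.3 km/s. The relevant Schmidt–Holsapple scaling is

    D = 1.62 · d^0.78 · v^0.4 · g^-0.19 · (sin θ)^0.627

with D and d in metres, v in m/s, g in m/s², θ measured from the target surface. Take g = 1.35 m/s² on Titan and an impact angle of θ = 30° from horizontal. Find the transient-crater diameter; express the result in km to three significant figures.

In SI units: v = 11300 m/s.
d^0.78 = 95.1^0.78 = 34.91
v^0.4 = 11300^0.4 = 41.81
g^-0.19 = 1.35^-0.19 = 0.9446
(sin 30°)^0.627 = 0.5000^0.627 = 0.6475
D = 1.62 × 34.91 × 41.81 × 0.9446 × 0.6475 = 1446 m
   = 1.446 km

D ≈ 1.45 km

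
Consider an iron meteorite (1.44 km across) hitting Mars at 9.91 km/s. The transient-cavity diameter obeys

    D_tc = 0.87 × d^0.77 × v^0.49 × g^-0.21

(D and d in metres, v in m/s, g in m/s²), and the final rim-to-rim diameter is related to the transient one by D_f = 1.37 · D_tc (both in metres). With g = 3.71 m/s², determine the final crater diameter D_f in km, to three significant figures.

In SI: d = 1440 m, v = 9910 m/s.
d^0.77 = 1440^0.77 = 270.4
v^0.49 = 9910^0.49 = 90.80
g^-0.21 = 3.71^-0.21 = 0.7593
D_tc = 0.87 × 270.4 × 90.80 × 0.7593 = 16220 m
D_f = 1.37 × 16220 = 22221 m
     = 22.22 km

D_f ≈ 22.2 km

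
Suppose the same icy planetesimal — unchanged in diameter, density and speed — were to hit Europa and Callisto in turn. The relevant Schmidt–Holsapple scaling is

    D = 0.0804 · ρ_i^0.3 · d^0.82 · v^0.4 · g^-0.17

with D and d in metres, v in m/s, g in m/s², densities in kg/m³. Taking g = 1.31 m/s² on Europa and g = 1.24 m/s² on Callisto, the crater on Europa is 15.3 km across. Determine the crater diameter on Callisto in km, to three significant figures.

D ≈ 15.4 km

All impactor-dependent factors cancel in the ratio, leaving D_Callisto/D_Europa = (g_Callisto/g_Europa)^-0.17.
(1.24/1.31)^-0.17 = 0.9466^-0.17 = 1.009
D_Callisto = 1.009 × 15.3 km = 15.4 km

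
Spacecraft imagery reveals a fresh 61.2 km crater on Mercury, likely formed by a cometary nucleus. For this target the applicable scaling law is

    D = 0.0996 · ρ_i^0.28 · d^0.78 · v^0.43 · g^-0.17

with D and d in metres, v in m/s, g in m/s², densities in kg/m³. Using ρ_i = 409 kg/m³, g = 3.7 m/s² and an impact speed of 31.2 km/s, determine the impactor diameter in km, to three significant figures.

d ≈ 13.5 km

Rearranging for d: d = [D / (0.0996 · 409^0.28 · 31200^0.43 · 3.7^-0.17)]^(1/0.78).
D = 61200 m.
409^0.28 = 5.386
31200^0.43 = 85.60
3.7^-0.17 = 0.8006
Denominator = 0.0996 × 5.386 × 85.60 × 0.8006 = 36.76
D / 36.76 = 61200 / 36.76 = 1665
d = 1665^(1/0.78) = 1665^1.2821 = 13495 m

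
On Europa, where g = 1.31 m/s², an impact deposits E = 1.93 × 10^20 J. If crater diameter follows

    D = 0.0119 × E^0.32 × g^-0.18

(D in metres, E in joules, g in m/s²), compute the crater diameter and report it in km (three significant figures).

D ≈ 35.1 km

E^0.32 = (1.93 × 10^20)^0.32 = 3.100 × 10^6
g^-0.18 = 1.31^-0.18 = 0.9526
D = 0.0119 × 3.100 × 10^6 × 0.9526 = 35141 m
   = 35.14 km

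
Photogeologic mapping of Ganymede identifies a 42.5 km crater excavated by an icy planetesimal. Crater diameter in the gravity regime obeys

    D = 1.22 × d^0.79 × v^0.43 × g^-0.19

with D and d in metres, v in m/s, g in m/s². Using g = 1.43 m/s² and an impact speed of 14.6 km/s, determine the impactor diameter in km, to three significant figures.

d ≈ 3.31 km

Rearranging for d: d = [D / (1.22 · 14600^0.43 · 1.43^-0.19)]^(1/0.79).
D = 42500 m.
14600^0.43 = 61.75
1.43^-0.19 = 0.9343
Denominator = 1.22 × 61.75 × 0.9343 = 70.39
D / 70.39 = 42500 / 70.39 = 603.8
d = 603.8^(1/0.79) = 603.8^1.2658 = 3312 m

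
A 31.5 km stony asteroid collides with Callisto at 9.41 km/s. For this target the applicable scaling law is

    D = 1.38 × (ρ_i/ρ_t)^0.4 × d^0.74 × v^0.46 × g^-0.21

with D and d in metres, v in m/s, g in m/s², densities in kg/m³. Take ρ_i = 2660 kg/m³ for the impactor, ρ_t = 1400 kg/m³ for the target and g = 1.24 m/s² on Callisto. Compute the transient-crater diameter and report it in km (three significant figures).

In SI units: d = 31500 m, v = 9410 m/s.
(ρ_i/ρ_t)^0.4 = (2660/1400)^0.4 = 1.293
d^0.74 = 31500^0.74 = 2132
v^0.46 = 9410^0.46 = 67.27
g^-0.21 = 1.24^-0.21 = 0.9558
D = 1.38 × 1.293 × 2132 × 67.27 × 0.9558 = 2.446 × 10^5 m
   = 244.6 km

D ≈ 245 km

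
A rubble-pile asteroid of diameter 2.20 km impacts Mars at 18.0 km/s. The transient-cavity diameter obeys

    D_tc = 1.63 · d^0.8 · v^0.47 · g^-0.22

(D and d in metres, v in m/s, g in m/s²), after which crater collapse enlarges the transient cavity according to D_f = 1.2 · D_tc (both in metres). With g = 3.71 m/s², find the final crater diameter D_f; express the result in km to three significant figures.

D_f ≈ 69.2 km

In SI: d = 2200 m, v = 18000 m/s.
d^0.8 = 2200^0.8 = 472.0
v^0.47 = 18000^0.47 = 99.99
g^-0.22 = 3.71^-0.22 = 0.7494
D_tc = 1.63 × 472.0 × 99.99 × 0.7494 = 57650 m
D_f = 1.2 × 57650 = 69180 m
     = 69.18 km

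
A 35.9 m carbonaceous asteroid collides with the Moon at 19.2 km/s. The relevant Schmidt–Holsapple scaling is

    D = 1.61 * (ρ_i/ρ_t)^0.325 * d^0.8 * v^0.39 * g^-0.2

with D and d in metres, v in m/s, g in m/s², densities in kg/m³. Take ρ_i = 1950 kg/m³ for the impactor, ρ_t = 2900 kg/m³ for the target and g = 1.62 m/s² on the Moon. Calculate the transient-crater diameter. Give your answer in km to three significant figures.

In SI units: v = 19200 m/s.
(ρ_i/ρ_t)^0.325 = (1950/2900)^0.325 = 0.8790
d^0.8 = 35.9^0.8 = 17.54
v^0.39 = 19200^0.39 = 46.83
g^-0.2 = 1.62^-0.2 = 0.9080
D = 1.61 × 0.8790 × 17.54 × 46.83 × 0.9080 = 1055 m
   = 1.055 km

D ≈ 1.06 km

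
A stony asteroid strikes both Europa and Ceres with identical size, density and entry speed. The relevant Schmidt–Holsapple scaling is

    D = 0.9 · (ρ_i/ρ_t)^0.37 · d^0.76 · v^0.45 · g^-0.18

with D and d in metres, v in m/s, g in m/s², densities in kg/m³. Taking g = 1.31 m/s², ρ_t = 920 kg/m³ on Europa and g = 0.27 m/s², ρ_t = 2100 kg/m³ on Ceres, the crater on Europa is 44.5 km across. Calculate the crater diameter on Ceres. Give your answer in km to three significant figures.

The impactor-only factors (d, v, ρ_i) cancel in the ratio, leaving D_Ceres/D_Europa = (g_Ceres/g_Europa)^-0.18 · (ρ_t,Europa/ρ_t,Ceres)^0.37.
(0.27/1.31)^-0.18 = 0.2061^-0.18 = 1.329
(920/2100)^0.37 = 0.4381^0.37 = 0.7369
Ratio = 1.329 × 0.7369 = 0.9793
D_Ceres = 0.9793 × 44.5 km = 43.6 km

D ≈ 43.6 km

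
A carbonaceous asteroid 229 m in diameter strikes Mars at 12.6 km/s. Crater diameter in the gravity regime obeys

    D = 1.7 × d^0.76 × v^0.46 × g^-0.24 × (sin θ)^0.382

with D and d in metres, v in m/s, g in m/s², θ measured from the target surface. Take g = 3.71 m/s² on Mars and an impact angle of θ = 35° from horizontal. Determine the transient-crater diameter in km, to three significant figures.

In SI units: v = 12600 m/s.
d^0.76 = 229^0.76 = 62.15
v^0.46 = 12600^0.46 = 76.94
g^-0.24 = 3.71^-0.24 = 0.7300
(sin 35°)^0.382 = 0.5736^0.382 = 0.8087
D = 1.7 × 62.15 × 76.94 × 0.7300 × 0.8087 = 4799 m
   = 4.799 km

D ≈ 4.80 km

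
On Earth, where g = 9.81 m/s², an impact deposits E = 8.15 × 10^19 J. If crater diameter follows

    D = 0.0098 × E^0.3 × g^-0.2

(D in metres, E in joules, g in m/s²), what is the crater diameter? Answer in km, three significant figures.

D ≈ 5.84 km

E^0.3 = (8.15 × 10^19)^0.3 = 9.405 × 10^5
g^-0.2 = 9.81^-0.2 = 0.6334
D = 0.0098 × 9.405 × 10^5 × 0.6334 = 5838 m
   = 5.838 km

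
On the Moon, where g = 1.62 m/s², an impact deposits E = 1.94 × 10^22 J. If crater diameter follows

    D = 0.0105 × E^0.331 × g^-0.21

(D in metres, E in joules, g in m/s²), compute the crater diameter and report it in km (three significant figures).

D ≈ 226 km

E^0.331 = (1.94 × 10^22)^0.331 = 2.384 × 10^7
g^-0.21 = 1.62^-0.21 = 0.9037
D = 0.0105 × 2.384 × 10^7 × 0.9037 = 2.262 × 10^5 m
   = 226.2 km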